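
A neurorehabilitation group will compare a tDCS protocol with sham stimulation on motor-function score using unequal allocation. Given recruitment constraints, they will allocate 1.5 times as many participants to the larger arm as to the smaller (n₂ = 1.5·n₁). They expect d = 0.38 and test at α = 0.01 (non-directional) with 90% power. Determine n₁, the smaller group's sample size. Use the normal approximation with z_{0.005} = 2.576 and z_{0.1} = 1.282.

n₁ = 172

With allocation ratio k = n₂/n₁ = 1.5, Var(x̄₁−x̄₂) = σ²(1/n₁ + 1/(k·n₁)) = σ²·(k+1)/(k·n₁).
So n₁ = (1 + 1/k)·((z_{α/2} + z_β)/d)² = 1.667 × (3.858/0.38)².
n₁ = 1.667 × 103.08 = 171.8.
Round up: n₁ = 172, giving n₂ = 1.5 × 172 = 258.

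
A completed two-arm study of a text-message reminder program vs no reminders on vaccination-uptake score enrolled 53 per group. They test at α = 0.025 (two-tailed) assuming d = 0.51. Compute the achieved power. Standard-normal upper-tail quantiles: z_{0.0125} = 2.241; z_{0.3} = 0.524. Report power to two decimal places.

power ≈ 0.65

For two equal groups, power = Φ(d·√(n/2) − z_{α/2}).
d·√(n/2) = 0.51 × √(53/2) = 0.51 × 5.148 = 2.625.
z_β = 2.625 − 2.241 = 0.384.
Power = Φ(0.384) = 0.650.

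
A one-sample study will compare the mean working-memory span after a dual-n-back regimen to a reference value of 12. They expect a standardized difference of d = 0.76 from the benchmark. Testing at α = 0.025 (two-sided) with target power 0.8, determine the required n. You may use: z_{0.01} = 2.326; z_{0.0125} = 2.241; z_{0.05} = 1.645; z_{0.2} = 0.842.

n = 17

For a one-sample test: n = ((z_{α/2} + z_β) / d)².
z_{α/2} + z_β = 2.241 + 0.842 = 3.083.
n = (3.083 / 0.76)² = 4.057² = 16.46.
Round up.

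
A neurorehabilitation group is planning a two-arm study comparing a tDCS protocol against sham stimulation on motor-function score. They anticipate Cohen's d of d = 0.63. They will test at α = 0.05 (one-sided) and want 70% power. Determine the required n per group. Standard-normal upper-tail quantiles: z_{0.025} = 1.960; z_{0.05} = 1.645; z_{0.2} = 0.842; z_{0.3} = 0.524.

n = 24 per group

For two independent groups with equal n: n = 2·((z_{α} + z_β) / d)².
z_{α} + z_β = 1.645 + 0.524 = 2.169.
n = 2 × (2.169 / 0.63)² = 2 × 3.443² = 2 × 11.85 = 23.7.
Round up to the next whole participant.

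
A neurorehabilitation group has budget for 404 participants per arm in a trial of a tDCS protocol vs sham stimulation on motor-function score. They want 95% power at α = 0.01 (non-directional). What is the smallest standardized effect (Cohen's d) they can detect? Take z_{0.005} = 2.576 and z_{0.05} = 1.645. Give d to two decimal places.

For two independent groups of n = 404 each: d_min = (z_{α/2} + z_β)·√(2/n).
z-sum = 2.576 + 1.645 = 4.221.
d_min = 4.221 × √(2/404) = 4.221 × 0.0704 = 0.297.

d_min ≈ 0.30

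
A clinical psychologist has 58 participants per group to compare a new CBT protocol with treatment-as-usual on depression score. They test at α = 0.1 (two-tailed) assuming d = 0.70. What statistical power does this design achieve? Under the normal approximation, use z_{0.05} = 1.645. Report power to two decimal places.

For two equal groups, power = Φ(d·√(n/2) − z_{α/2}).
d·√(n/2) = 0.70 × √(58/2) = 0.70 × 5.385 = 3.770.
z_β = 3.770 − 1.645 = 2.125.
Power = Φ(2.125) = 0.983.

power ≈ 0.98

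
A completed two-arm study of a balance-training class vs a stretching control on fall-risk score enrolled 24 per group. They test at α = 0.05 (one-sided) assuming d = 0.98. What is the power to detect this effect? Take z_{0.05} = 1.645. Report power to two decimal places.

For two equal groups, power = Φ(d·√(n/2) − z_{α}).
d·√(n/2) = 0.98 × √(24/2) = 0.98 × 3.464 = 3.395.
z_β = 3.395 − 1.645 = 1.750.
Power = Φ(1.750) = 0.960.

power ≈ 0.96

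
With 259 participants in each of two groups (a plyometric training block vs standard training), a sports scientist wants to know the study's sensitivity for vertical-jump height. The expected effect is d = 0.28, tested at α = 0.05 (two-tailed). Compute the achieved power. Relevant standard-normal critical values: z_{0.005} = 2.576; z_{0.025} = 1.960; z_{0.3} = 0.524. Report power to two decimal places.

For two equal groups, power = Φ(d·√(n/2) − z_{α/2}).
d·√(n/2) = 0.28 × √(259/2) = 0.28 × 11.380 = 3.186.
z_β = 3.186 − 1.960 = 1.226.
Power = Φ(1.226) = 0.890.

power ≈ 0.89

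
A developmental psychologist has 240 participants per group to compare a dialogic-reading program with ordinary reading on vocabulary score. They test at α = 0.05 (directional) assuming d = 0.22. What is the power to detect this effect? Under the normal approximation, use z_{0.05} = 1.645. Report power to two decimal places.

power ≈ 0.78

For two equal groups, power = Φ(d·√(n/2) − z_{α}).
d·√(n/2) = 0.22 × √(240/2) = 0.22 × 10.954 = 2.410.
z_β = 2.410 − 1.645 = 0.765.
Power = Φ(0.765) = 0.778.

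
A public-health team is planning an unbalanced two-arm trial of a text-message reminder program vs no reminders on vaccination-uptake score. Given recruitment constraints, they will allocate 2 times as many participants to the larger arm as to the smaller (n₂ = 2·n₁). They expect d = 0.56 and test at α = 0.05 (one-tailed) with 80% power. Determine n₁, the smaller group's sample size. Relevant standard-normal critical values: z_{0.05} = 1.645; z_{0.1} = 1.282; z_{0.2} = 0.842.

n₁ = 30

With allocation ratio k = n₂/n₁ = 2, Var(x̄₁−x̄₂) = σ²(1/n₁ + 1/(k·n₁)) = σ²·(k+1)/(k·n₁).
So n₁ = (1 + 1/k)·((z_{α} + z_β)/d)² = 1.500 × (2.487/0.56)².
n₁ = 1.500 × 19.72 = 29.6.
Round up: n₁ = 30, giving n₂ = 2 × 30 = 60.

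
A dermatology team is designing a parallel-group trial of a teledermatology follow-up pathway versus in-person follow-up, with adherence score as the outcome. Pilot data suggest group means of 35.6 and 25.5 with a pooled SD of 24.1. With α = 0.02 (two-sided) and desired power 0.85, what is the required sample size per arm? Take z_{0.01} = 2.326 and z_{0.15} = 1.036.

Cohen's d = |M₁ − M₂| / SD_pooled = |35.6 − 25.5| / 24.1 = 10.1 / 24.1 = 0.419.
For two independent groups with equal n: n = 2·((z_{α/2} + z_β) / d)².
z_{α/2} + z_β = 2.326 + 1.036 = 3.362.
n = 2 × (3.362 / 0.419)² = 2 × 8.024² = 2 × 64.38 = 128.8.
Round up to the next whole participant.

n = 129 per group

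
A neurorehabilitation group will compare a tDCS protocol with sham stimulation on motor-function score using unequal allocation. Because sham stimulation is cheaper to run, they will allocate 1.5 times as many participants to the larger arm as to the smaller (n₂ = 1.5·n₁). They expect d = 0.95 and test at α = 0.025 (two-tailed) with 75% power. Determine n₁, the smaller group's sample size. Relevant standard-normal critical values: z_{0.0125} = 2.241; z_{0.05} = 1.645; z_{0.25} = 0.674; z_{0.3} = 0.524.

With allocation ratio k = n₂/n₁ = 1.5, Var(x̄₁−x̄₂) = σ²(1/n₁ + 1/(k·n₁)) = σ²·(k+1)/(k·n₁).
So n₁ = (1 + 1/k)·((z_{α/2} + z_β)/d)² = 1.667 × (2.915/0.95)².
n₁ = 1.667 × 9.42 = 15.7.
Round up: n₁ = 16, giving n₂ = 1.5 × 16 = 24.

n₁ = 16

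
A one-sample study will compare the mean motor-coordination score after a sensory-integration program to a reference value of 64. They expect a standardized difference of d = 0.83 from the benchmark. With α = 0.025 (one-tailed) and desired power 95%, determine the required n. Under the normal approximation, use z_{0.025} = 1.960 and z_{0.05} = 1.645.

n = 19

For a one-sample test: n = ((z_{α} + z_β) / d)².
z_{α} + z_β = 1.960 + 1.645 = 3.605.
n = (3.605 / 0.83)² = 4.343² = 18.86.
Round up.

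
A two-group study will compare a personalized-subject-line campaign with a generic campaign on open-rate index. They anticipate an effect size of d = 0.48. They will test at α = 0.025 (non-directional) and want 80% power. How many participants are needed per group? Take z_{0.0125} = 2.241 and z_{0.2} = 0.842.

n = 83 per group

For two independent groups with equal n: n = 2·((z_{α/2} + z_β) / d)².
z_{α/2} + z_β = 2.241 + 0.842 = 3.083.
n = 2 × (3.083 / 0.48)² = 2 × 6.423² = 2 × 41.25 = 82.5.
Round up to the next whole participant.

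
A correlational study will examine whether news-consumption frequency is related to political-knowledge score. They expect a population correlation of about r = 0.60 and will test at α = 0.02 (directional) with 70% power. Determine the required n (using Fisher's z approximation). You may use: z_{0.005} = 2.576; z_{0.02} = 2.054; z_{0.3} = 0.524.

n = 17

Fisher's z: C = ½·ln((1+r)/(1−r)) = ½·ln(4.0000) = 0.6931.
n = ((z_{α} + z_β)/C)² + 3.
(2.054 + 0.524) / 0.6931 = 2.578 / 0.6931 = 3.720.
n = 3.720² + 3 = 13.83 + 3 = 16.8.
Round up.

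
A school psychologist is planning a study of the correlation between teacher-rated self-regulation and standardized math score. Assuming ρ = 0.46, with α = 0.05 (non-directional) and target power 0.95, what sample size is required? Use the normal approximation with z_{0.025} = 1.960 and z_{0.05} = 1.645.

Fisher's z: C = ½·ln((1+r)/(1−r)) = ½·ln(2.7037) = 0.4973.
n = ((z_{α/2} + z_β)/C)² + 3.
(1.960 + 1.645) / 0.4973 = 3.605 / 0.4973 = 7.249.
n = 7.249² + 3 = 52.55 + 3 = 55.6.
Round up.

n = 56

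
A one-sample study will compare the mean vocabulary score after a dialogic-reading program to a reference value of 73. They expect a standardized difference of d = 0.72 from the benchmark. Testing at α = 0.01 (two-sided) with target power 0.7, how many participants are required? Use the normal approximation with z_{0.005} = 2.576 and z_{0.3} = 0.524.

For a one-sample test: n = ((z_{α/2} + z_β) / d)².
z_{α/2} + z_β = 2.576 + 0.524 = 3.100.
n = (3.100 / 0.72)² = 4.306² = 18.54.
Round up.

n = 19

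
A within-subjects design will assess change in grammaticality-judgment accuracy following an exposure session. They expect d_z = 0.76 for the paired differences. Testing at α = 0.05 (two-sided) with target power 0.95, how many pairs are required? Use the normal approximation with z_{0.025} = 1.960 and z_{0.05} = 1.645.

For a paired (one-sample on differences) test: n = ((z_{α/2} + z_β) / d)².
z_{α/2} + z_β = 1.960 + 1.645 = 3.605.
n = (3.605 / 0.76)² = 4.743² = 22.50.
Round up.

n = 23 pairs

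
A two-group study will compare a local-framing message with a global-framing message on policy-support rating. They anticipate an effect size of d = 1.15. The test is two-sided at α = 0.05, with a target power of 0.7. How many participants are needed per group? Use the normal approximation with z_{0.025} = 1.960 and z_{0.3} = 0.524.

For two independent groups with equal n: n = 2·((z_{α/2} + z_β) / d)².
z_{α/2} + z_β = 1.960 + 0.524 = 2.484.
n = 2 × (2.484 / 1.15)² = 2 × 2.160² = 2 × 4.67 = 9.3.
Round up to the next whole participant.

n = 10 per group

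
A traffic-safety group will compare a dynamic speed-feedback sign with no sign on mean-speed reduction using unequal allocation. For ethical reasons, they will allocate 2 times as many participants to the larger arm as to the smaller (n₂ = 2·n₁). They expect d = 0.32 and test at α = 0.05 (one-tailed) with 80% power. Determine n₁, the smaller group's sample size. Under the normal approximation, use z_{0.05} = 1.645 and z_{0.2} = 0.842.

n₁ = 91

With allocation ratio k = n₂/n₁ = 2, Var(x̄₁−x̄₂) = σ²(1/n₁ + 1/(k·n₁)) = σ²·(k+1)/(k·n₁).
So n₁ = (1 + 1/k)·((z_{α} + z_β)/d)² = 1.500 × (2.487/0.32)².
n₁ = 1.500 × 60.40 = 90.6.
Round up: n₁ = 91, giving n₂ = 2 × 91 = 182.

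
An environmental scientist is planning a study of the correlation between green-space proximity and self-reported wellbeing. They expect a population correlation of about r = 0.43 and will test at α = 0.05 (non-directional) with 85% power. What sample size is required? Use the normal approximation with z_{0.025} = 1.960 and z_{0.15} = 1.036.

n = 46

Fisher's z: C = ½·ln((1+r)/(1−r)) = ½·ln(2.5088) = 0.4599.
n = ((z_{α/2} + z_β)/C)² + 3.
(1.960 + 1.036) / 0.4599 = 2.996 / 0.4599 = 6.514.
n = 6.514² + 3 = 42.44 + 3 = 45.4.
Round up.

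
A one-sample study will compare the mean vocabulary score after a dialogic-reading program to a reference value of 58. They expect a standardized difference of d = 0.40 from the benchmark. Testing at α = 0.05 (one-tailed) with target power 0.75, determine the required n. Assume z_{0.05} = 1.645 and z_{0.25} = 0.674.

For a one-sample test: n = ((z_{α} + z_β) / d)².
z_{α} + z_β = 1.645 + 0.674 = 2.319.
n = (2.319 / 0.40)² = 5.797² = 33.61.
Round up.

n = 34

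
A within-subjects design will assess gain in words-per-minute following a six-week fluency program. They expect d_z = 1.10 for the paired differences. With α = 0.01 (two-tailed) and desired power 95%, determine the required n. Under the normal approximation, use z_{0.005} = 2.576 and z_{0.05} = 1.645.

n = 15 pairs

For a paired (one-sample on differences) test: n = ((z_{α/2} + z_β) / d)².
z_{α/2} + z_β = 2.576 + 1.645 = 4.221.
n = (4.221 / 1.10)² = 3.837² = 14.72.
Round up.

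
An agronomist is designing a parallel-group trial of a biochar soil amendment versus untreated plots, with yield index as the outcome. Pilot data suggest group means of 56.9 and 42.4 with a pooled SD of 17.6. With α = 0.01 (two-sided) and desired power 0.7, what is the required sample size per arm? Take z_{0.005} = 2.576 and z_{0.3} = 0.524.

Cohen's d = |M₁ − M₂| / SD_pooled = |56.9 − 42.4| / 17.6 = 14.5 / 17.6 = 0.824.
For two independent groups with equal n: n = 2·((z_{α/2} + z_β) / d)².
z_{α/2} + z_β = 2.576 + 0.524 = 3.100.
n = 2 × (3.100 / 0.824)² = 2 × 3.762² = 2 × 14.15 = 28.3.
Round up to the next whole participant.

n = 29 per group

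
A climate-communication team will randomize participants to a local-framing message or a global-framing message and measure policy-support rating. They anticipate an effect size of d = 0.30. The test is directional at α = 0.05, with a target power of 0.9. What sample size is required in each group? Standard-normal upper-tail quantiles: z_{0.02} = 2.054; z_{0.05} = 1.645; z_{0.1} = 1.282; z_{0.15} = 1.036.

n = 191 per group

For two independent groups with equal n: n = 2·((z_{α} + z_β) / d)².
z_{α} + z_β = 1.645 + 1.282 = 2.927.
n = 2 × (2.927 / 0.30)² = 2 × 9.757² = 2 × 95.19 = 190.4.
Round up to the next whole participant.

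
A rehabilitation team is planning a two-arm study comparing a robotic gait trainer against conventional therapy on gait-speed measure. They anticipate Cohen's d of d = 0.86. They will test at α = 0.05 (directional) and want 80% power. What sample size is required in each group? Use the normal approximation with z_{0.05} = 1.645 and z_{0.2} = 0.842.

n = 17 per group

For two independent groups with equal n: n = 2·((z_{α} + z_β) / d)².
z_{α} + z_β = 1.645 + 0.842 = 2.487.
n = 2 × (2.487 / 0.86)² = 2 × 2.892² = 2 × 8.36 = 16.7.
Round up to the next whole participant.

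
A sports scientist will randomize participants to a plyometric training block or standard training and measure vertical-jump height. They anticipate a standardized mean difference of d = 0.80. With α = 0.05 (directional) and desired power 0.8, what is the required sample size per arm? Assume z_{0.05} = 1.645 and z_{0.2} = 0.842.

For two independent groups with equal n: n = 2·((z_{α} + z_β) / d)².
z_{α} + z_β = 1.645 + 0.842 = 2.487.
n = 2 × (2.487 / 0.80)² = 2 × 3.109² = 2 × 9.66 = 19.3.
Round up to the next whole participant.

n = 20 per group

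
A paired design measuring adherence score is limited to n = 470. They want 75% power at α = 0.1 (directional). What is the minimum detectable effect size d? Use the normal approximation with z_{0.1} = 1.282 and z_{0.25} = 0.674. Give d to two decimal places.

d_min ≈ 0.09

For a single sample (or paired design) of n = 470: d_min = (z_{α} + z_β)/√n.
z-sum = 1.282 + 0.674 = 1.956.
d_min = 1.956 / √470 = 1.956 / 21.679 = 0.090.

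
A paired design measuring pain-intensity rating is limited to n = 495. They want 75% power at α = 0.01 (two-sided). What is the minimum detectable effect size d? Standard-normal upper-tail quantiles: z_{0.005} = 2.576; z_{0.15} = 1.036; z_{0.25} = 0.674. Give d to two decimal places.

For a single sample (or paired design) of n = 495: d_min = (z_{α/2} + z_β)/√n.
z-sum = 2.576 + 0.674 = 3.250.
d_min = 3.250 / √495 = 3.250 / 22.249 = 0.146.

d_min ≈ 0.15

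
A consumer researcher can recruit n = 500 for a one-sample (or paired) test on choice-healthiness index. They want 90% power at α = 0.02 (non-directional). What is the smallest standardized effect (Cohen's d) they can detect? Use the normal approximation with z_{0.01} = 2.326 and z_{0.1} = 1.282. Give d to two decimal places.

d_min ≈ 0.16

For a single sample (or paired design) of n = 500: d_min = (z_{α/2} + z_β)/√n.
z-sum = 2.326 + 1.282 = 3.608.
d_min = 3.608 / √500 = 3.608 / 22.361 = 0.161.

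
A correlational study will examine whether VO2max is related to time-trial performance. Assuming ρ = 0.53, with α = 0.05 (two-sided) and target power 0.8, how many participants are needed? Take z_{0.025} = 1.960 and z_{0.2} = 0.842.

Fisher's z: C = ½·ln((1+r)/(1−r)) = ½·ln(3.2553) = 0.5901.
n = ((z_{α/2} + z_β)/C)² + 3.
(1.960 + 0.842) / 0.5901 = 2.802 / 0.5901 = 4.748.
n = 4.748² + 3 = 22.55 + 3 = 25.5.
Round up.

n = 26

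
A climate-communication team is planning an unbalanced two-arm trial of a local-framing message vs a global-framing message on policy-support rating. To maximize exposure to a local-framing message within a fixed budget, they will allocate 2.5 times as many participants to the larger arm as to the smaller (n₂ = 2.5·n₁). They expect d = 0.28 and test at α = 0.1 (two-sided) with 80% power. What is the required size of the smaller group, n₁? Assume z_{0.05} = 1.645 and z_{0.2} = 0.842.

n₁ = 111

With allocation ratio k = n₂/n₁ = 2.5, Var(x̄₁−x̄₂) = σ²(1/n₁ + 1/(k·n₁)) = σ²·(k+1)/(k·n₁).
So n₁ = (1 + 1/k)·((z_{α/2} + z_β)/d)² = 1.400 × (2.487/0.28)².
n₁ = 1.400 × 78.89 = 110.4.
Round up: n₁ = 111, giving n₂ = ⌈2.5 × 111⌉ = ⌈277.5⌉ = 278.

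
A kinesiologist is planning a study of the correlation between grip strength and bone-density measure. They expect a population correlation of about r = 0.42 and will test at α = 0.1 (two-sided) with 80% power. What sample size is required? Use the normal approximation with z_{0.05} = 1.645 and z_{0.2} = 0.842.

Fisher's z: C = ½·ln((1+r)/(1−r)) = ½·ln(2.4483) = 0.4477.
n = ((z_{α/2} + z_β)/C)² + 3.
(1.645 + 0.842) / 0.4477 = 2.487 / 0.4477 = 5.555.
n = 5.555² + 3 = 30.86 + 3 = 33.9.
Round up.

n = 34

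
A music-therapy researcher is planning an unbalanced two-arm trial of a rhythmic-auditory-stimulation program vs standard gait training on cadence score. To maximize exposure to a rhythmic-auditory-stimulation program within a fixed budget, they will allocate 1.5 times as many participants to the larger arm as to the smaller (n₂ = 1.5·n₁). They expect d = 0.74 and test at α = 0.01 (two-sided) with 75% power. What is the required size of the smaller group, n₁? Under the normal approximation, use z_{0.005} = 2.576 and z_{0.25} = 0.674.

With allocation ratio k = n₂/n₁ = 1.5, Var(x̄₁−x̄₂) = σ²(1/n₁ + 1/(k·n₁)) = σ²·(k+1)/(k·n₁).
So n₁ = (1 + 1/k)·((z_{α/2} + z_β)/d)² = 1.667 × (3.250/0.74)².
n₁ = 1.667 × 19.29 = 32.1.
Round up: n₁ = 33, giving n₂ = ⌈1.5 × 33⌉ = ⌈49.5⌉ = 50.

n₁ = 33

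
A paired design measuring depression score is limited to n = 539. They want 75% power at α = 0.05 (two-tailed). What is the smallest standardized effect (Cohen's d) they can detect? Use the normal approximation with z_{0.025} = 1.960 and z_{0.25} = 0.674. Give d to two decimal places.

d_min ≈ 0.11

For a single sample (or paired design) of n = 539: d_min = (z_{α/2} + z_β)/√n.
z-sum = 1.960 + 0.674 = 2.634.
d_min = 2.634 / √539 = 2.634 / 23.216 = 0.113.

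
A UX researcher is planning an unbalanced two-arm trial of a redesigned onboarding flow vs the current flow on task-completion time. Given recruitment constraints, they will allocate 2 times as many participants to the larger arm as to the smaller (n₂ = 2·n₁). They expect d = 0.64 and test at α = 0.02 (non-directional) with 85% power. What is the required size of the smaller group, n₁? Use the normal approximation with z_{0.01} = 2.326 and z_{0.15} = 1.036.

n₁ = 42

With allocation ratio k = n₂/n₁ = 2, Var(x̄₁−x̄₂) = σ²(1/n₁ + 1/(k·n₁)) = σ²·(k+1)/(k·n₁).
So n₁ = (1 + 1/k)·((z_{α/2} + z_β)/d)² = 1.500 × (3.362/0.64)².
n₁ = 1.500 × 27.60 = 41.4.
Round up: n₁ = 42, giving n₂ = 2 × 42 = 84.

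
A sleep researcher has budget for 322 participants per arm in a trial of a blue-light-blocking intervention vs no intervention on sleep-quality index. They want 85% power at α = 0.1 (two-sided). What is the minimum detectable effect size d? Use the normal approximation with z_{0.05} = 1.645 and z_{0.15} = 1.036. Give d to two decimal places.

For two independent groups of n = 322 each: d_min = (z_{α/2} + z_β)·√(2/n).
z-sum = 1.645 + 1.036 = 2.681.
d_min = 2.681 × √(2/322) = 2.681 × 0.0788 = 0.211.

d_min ≈ 0.21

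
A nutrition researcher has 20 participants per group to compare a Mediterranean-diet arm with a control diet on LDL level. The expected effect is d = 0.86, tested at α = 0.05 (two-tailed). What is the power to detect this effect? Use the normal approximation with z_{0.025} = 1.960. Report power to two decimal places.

power ≈ 0.78

For two equal groups, power = Φ(d·√(n/2) − z_{α/2}).
d·√(n/2) = 0.86 × √(20/2) = 0.86 × 3.162 = 2.720.
z_β = 2.720 − 1.960 = 0.760.
Power = Φ(0.760) = 0.776.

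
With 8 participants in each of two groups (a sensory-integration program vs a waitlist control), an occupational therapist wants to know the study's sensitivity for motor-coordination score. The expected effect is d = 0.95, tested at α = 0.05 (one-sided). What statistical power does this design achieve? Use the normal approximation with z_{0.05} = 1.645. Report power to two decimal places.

power ≈ 0.60

For two equal groups, power = Φ(d·√(n/2) − z_{α}).
d·√(n/2) = 0.95 × √(8/2) = 0.95 × 2.000 = 1.900.
z_β = 1.900 − 1.645 = 0.255.
Power = Φ(0.255) = 0.601.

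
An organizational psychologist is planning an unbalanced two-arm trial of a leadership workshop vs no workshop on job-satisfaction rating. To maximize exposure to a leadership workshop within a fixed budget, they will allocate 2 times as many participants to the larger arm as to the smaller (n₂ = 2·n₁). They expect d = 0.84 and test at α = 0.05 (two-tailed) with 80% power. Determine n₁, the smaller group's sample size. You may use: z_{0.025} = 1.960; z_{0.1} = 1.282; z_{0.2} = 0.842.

n₁ = 17

With allocation ratio k = n₂/n₁ = 2, Var(x̄₁−x̄₂) = σ²(1/n₁ + 1/(k·n₁)) = σ²·(k+1)/(k·n₁).
So n₁ = (1 + 1/k)·((z_{α/2} + z_β)/d)² = 1.500 × (2.802/0.84)².
n₁ = 1.500 × 11.13 = 16.7.
Round up: n₁ = 17, giving n₂ = 2 × 17 = 34.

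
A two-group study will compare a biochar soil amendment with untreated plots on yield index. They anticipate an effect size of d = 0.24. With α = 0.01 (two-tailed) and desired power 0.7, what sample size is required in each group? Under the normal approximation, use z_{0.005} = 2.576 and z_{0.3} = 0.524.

n = 334 per group

For two independent groups with equal n: n = 2·((z_{α/2} + z_β) / d)².
z_{α/2} + z_β = 2.576 + 0.524 = 3.100.
n = 2 × (3.100 / 0.24)² = 2 × 12.917² = 2 × 166.84 = 333.7.
Round up to the next whole participant.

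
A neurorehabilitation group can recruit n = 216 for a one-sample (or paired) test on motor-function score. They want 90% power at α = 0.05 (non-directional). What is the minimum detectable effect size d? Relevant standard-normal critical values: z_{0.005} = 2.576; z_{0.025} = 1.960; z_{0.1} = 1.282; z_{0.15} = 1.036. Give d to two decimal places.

d_min ≈ 0.22

For a single sample (or paired design) of n = 216: d_min = (z_{α/2} + z_β)/√n.
z-sum = 1.960 + 1.282 = 3.242.
d_min = 3.242 / √216 = 3.242 / 14.697 = 0.221.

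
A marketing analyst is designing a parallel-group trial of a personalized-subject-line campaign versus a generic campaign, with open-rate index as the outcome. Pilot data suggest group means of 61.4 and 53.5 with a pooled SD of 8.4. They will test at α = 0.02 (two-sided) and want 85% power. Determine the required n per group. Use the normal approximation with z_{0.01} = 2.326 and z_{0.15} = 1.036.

n = 26 per group

Cohen's d = |M₁ − M₂| / SD_pooled = |61.4 − 53.5| / 8.4 = 7.9 / 8.4 = 0.940.
For two independent groups with equal n: n = 2·((z_{α/2} + z_β) / d)².
z_{α/2} + z_β = 2.326 + 1.036 = 3.362.
n = 2 × (3.362 / 0.940)² = 2 × 3.577² = 2 × 12.79 = 25.6.
Round up to the next whole participant.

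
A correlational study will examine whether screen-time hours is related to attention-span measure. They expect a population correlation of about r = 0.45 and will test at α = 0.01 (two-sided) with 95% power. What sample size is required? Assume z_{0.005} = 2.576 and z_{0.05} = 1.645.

Fisher's z: C = ½·ln((1+r)/(1−r)) = ½·ln(2.6364) = 0.4847.
n = ((z_{α/2} + z_β)/C)² + 3.
(2.576 + 1.645) / 0.4847 = 4.221 / 0.4847 = 8.708.
n = 8.708² + 3 = 75.84 + 3 = 78.8.
Round up.

n = 79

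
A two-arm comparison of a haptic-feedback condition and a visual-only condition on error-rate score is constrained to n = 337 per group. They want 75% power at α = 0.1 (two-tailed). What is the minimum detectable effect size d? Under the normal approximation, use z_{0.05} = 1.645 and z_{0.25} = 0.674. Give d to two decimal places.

For two independent groups of n = 337 each: d_min = (z_{α/2} + z_β)·√(2/n).
z-sum = 1.645 + 0.674 = 2.319.
d_min = 2.319 × √(2/337) = 2.319 × 0.0770 = 0.179.

d_min ≈ 0.18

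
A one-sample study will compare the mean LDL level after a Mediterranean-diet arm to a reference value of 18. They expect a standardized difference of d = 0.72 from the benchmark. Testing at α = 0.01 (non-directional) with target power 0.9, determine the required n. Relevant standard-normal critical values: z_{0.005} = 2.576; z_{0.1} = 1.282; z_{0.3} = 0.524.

For a one-sample test: n = ((z_{α/2} + z_β) / d)².
z_{α/2} + z_β = 2.576 + 1.282 = 3.858.
n = (3.858 / 0.72)² = 5.358² = 28.71.
Round up.

n = 29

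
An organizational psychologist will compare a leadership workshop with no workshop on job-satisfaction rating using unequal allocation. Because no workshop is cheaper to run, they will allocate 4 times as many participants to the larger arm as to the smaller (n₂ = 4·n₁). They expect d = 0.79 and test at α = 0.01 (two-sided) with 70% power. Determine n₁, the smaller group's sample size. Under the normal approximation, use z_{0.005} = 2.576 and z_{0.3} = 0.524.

With allocation ratio k = n₂/n₁ = 4, Var(x̄₁−x̄₂) = σ²(1/n₁ + 1/(k·n₁)) = σ²·(k+1)/(k·n₁).
So n₁ = (1 + 1/k)·((z_{α/2} + z_β)/d)² = 1.250 × (3.100/0.79)².
n₁ = 1.250 × 15.40 = 19.2.
Round up: n₁ = 20, giving n₂ = 4 × 20 = 80.

n₁ = 20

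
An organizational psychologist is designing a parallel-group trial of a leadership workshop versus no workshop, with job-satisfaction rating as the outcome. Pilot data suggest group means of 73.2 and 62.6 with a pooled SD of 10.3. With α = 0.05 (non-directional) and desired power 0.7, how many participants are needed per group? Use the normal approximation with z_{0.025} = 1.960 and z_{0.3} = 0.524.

n = 12 per group

Cohen's d = |M₁ − M₂| / SD_pooled = |73.2 − 62.6| / 10.3 = 10.6 / 10.3 = 1.029.
For two independent groups with equal n: n = 2·((z_{α/2} + z_β) / d)².
z_{α/2} + z_β = 1.960 + 0.524 = 2.484.
n = 2 × (2.484 / 1.029)² = 2 × 2.414² = 2 × 5.83 = 11.7.
Round up to the next whole participant.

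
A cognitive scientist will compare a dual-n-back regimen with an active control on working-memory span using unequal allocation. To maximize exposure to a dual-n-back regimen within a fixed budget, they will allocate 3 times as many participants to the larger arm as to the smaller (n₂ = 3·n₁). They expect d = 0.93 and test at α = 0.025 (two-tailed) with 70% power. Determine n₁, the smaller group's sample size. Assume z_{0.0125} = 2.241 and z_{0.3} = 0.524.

With allocation ratio k = n₂/n₁ = 3, Var(x̄₁−x̄₂) = σ²(1/n₁ + 1/(k·n₁)) = σ²·(k+1)/(k·n₁).
So n₁ = (1 + 1/k)·((z_{α/2} + z_β)/d)² = 1.333 × (2.765/0.93)².
n₁ = 1.333 × 8.84 = 11.8.
Round up: n₁ = 12, giving n₂ = 3 × 12 = 36.

n₁ = 12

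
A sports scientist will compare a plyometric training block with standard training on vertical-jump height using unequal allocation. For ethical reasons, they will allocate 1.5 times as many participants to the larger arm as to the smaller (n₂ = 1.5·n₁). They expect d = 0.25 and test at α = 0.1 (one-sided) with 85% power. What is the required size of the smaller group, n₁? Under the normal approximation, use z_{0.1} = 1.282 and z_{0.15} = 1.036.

With allocation ratio k = n₂/n₁ = 1.5, Var(x̄₁−x̄₂) = σ²(1/n₁ + 1/(k·n₁)) = σ²·(k+1)/(k·n₁).
So n₁ = (1 + 1/k)·((z_{α} + z_β)/d)² = 1.667 × (2.318/0.25)².
n₁ = 1.667 × 85.97 = 143.3.
Round up: n₁ = 144, giving n₂ = 1.5 × 144 = 216.

n₁ = 144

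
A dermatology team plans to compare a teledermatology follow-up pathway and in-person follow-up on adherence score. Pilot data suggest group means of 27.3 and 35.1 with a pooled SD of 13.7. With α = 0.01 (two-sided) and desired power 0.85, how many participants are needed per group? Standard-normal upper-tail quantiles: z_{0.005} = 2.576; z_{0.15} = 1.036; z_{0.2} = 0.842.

n = 81 per group

Cohen's d = |M₁ − M₂| / SD_pooled = |27.3 − 35.1| / 13.7 = 7.8 / 13.7 = 0.569.
For two independent groups with equal n: n = 2·((z_{α/2} + z_β) / d)².
z_{α/2} + z_β = 2.576 + 1.036 = 3.612.
n = 2 × (3.612 / 0.569)² = 2 × 6.348² = 2 × 40.30 = 80.6.
Round up to the next whole participant.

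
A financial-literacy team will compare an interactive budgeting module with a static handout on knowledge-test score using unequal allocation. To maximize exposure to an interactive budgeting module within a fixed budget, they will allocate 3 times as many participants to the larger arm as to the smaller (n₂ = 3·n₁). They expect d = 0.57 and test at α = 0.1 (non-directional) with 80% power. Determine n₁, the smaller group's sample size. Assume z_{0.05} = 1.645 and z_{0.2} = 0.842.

n₁ = 26

With allocation ratio k = n₂/n₁ = 3, Var(x̄₁−x̄₂) = σ²(1/n₁ + 1/(k·n₁)) = σ²·(k+1)/(k·n₁).
So n₁ = (1 + 1/k)·((z_{α/2} + z_β)/d)² = 1.333 × (2.487/0.57)².
n₁ = 1.333 × 19.04 = 25.4.
Round up: n₁ = 26, giving n₂ = 3 × 26 = 78.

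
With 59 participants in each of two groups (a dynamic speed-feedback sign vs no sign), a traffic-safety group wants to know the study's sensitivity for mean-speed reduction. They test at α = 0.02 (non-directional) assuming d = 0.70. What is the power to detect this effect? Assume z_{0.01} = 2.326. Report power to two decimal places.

power ≈ 0.93

For two equal groups, power = Φ(d·√(n/2) − z_{α/2}).
d·√(n/2) = 0.70 × √(59/2) = 0.70 × 5.431 = 3.802.
z_β = 3.802 − 2.326 = 1.476.
Power = Φ(1.476) = 0.930.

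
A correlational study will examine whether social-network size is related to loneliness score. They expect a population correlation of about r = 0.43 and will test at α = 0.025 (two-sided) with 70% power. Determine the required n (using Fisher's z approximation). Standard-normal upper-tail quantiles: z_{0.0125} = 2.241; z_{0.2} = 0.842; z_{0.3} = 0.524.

n = 40

Fisher's z: C = ½·ln((1+r)/(1−r)) = ½·ln(2.5088) = 0.4599.
n = ((z_{α/2} + z_β)/C)² + 3.
(2.241 + 0.524) / 0.4599 = 2.765 / 0.4599 = 6.012.
n = 6.012² + 3 = 36.15 + 3 = 39.1.
Round up.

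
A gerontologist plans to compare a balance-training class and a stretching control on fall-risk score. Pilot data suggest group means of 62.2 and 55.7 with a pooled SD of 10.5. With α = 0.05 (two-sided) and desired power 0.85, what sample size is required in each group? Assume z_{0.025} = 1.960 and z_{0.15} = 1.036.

Cohen's d = |M₁ − M₂| / SD_pooled = |62.2 − 55.7| / 10.5 = 6.5 / 10.5 = 0.619.
For two independent groups with equal n: n = 2·((z_{α/2} + z_β) / d)².
z_{α/2} + z_β = 1.960 + 1.036 = 2.996.
n = 2 × (2.996 / 0.619)² = 2 × 4.840² = 2 × 23.43 = 46.9.
Round up to the next whole participant.

n = 47 per group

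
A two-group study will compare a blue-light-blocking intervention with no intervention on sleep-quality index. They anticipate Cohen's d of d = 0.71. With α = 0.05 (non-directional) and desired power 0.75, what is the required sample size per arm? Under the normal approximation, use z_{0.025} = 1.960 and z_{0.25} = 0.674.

n = 28 per group

For two independent groups with equal n: n = 2·((z_{α/2} + z_β) / d)².
z_{α/2} + z_β = 1.960 + 0.674 = 2.634.
n = 2 × (2.634 / 0.71)² = 2 × 3.710² = 2 × 13.76 = 27.5.
Round up to the next whole participant.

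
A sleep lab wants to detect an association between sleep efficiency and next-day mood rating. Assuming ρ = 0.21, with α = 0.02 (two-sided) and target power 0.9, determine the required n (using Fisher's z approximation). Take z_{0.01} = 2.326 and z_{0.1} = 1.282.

n = 290

Fisher's z: C = ½·ln((1+r)/(1−r)) = ½·ln(1.5316) = 0.2132.
n = ((z_{α/2} + z_β)/C)² + 3.
(2.326 + 1.282) / 0.2132 = 3.608 / 0.2132 = 16.923.
n = 16.923² + 3 = 286.39 + 3 = 289.4.
Round up.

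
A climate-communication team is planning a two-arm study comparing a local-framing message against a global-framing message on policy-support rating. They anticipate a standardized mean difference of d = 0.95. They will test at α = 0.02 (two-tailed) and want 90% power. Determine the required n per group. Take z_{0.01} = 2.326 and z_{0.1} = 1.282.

n = 29 per group

For two independent groups with equal n: n = 2·((z_{α/2} + z_β) / d)².
z_{α/2} + z_β = 2.326 + 1.282 = 3.608.
n = 2 × (3.608 / 0.95)² = 2 × 3.798² = 2 × 14.42 = 28.8.
Round up to the next whole participant.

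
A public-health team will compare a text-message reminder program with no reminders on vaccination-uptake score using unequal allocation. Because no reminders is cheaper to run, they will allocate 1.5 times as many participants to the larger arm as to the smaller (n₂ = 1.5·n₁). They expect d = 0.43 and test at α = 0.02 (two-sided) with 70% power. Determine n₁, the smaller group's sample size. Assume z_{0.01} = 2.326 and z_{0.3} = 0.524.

n₁ = 74

With allocation ratio k = n₂/n₁ = 1.5, Var(x̄₁−x̄₂) = σ²(1/n₁ + 1/(k·n₁)) = σ²·(k+1)/(k·n₁).
So n₁ = (1 + 1/k)·((z_{α/2} + z_β)/d)² = 1.667 × (2.850/0.43)².
n₁ = 1.667 × 43.93 = 73.2.
Round up: n₁ = 74, giving n₂ = 1.5 × 74 = 111.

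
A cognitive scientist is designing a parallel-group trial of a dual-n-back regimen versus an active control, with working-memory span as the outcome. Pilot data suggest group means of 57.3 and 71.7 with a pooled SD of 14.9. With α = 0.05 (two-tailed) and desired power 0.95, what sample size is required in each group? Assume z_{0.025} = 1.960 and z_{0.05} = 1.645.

Cohen's d = |M₁ − M₂| / SD_pooled = |57.3 − 71.7| / 14.9 = 14.4 / 14.9 = 0.966.
For two independent groups with equal n: n = 2·((z_{α/2} + z_β) / d)².
z_{α/2} + z_β = 1.960 + 1.645 = 3.605.
n = 2 × (3.605 / 0.966)² = 2 × 3.732² = 2 × 13.93 = 27.9.
Round up to the next whole participant.

n = 28 per group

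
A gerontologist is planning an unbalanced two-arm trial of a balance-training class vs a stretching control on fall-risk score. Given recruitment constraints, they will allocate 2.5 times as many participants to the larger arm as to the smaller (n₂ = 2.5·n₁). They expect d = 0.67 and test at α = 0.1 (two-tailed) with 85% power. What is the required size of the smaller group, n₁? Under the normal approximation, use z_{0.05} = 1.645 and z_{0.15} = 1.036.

With allocation ratio k = n₂/n₁ = 2.5, Var(x̄₁−x̄₂) = σ²(1/n₁ + 1/(k·n₁)) = σ²·(k+1)/(k·n₁).
So n₁ = (1 + 1/k)·((z_{α/2} + z_β)/d)² = 1.400 × (2.681/0.67)².
n₁ = 1.400 × 16.01 = 22.4.
Round up: n₁ = 23, giving n₂ = ⌈2.5 × 23⌉ = ⌈57.5⌉ = 58.

n₁ = 23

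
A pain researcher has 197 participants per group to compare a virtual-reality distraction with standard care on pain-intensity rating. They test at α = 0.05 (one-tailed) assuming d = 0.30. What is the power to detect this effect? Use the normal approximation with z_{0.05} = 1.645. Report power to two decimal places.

power ≈ 0.91

For two equal groups, power = Φ(d·√(n/2) − z_{α}).
d·√(n/2) = 0.30 × √(197/2) = 0.30 × 9.925 = 2.977.
z_β = 2.977 − 1.645 = 1.332.
Power = Φ(1.332) = 0.909.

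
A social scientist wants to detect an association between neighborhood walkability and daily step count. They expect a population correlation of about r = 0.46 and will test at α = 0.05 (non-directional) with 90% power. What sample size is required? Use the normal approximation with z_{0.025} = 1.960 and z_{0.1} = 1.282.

Fisher's z: C = ½·ln((1+r)/(1−r)) = ½·ln(2.7037) = 0.4973.
n = ((z_{α/2} + z_β)/C)² + 3.
(1.960 + 1.282) / 0.4973 = 3.242 / 0.4973 = 6.519.
n = 6.519² + 3 = 42.50 + 3 = 45.5.
Round up.

n = 46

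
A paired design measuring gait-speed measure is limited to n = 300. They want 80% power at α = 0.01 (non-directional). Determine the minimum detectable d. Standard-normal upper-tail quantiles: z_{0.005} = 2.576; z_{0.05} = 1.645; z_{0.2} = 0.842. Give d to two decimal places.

For a single sample (or paired design) of n = 300: d_min = (z_{α/2} + z_β)/√n.
z-sum = 2.576 + 0.842 = 3.418.
d_min = 3.418 / √300 = 3.418 / 17.321 = 0.197.

d_min ≈ 0.20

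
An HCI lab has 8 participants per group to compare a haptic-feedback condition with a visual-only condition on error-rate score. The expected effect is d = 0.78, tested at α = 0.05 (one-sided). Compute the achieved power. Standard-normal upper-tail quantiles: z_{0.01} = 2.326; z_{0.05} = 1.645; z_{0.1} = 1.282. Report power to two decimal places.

For two equal groups, power = Φ(d·√(n/2) − z_{α}).
d·√(n/2) = 0.78 × √(8/2) = 0.78 × 2.000 = 1.560.
z_β = 1.560 − 1.645 = -0.085.
Power = Φ(-0.085) = 0.466.

power ≈ 0.47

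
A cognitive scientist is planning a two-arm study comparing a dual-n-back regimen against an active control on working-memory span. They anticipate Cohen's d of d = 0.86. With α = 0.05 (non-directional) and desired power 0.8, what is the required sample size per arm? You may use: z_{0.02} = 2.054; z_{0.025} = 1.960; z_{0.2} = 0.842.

For two independent groups with equal n: n = 2·((z_{α/2} + z_β) / d)².
z_{α/2} + z_β = 1.960 + 0.842 = 2.802.
n = 2 × (2.802 / 0.86)² = 2 × 3.258² = 2 × 10.62 = 21.2.
Round up to the next whole participant.

n = 22 per group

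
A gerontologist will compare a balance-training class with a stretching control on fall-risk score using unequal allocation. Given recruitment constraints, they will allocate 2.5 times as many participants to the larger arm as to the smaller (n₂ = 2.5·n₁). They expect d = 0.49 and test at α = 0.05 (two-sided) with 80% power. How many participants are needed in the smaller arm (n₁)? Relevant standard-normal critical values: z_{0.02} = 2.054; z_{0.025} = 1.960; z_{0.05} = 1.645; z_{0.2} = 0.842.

n₁ = 46

With allocation ratio k = n₂/n₁ = 2.5, Var(x̄₁−x̄₂) = σ²(1/n₁ + 1/(k·n₁)) = σ²·(k+1)/(k·n₁).
So n₁ = (1 + 1/k)·((z_{α/2} + z_β)/d)² = 1.400 × (2.802/0.49)².
n₁ = 1.400 × 32.70 = 45.8.
Round up: n₁ = 46, giving n₂ = 2.5 × 46 = 115.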